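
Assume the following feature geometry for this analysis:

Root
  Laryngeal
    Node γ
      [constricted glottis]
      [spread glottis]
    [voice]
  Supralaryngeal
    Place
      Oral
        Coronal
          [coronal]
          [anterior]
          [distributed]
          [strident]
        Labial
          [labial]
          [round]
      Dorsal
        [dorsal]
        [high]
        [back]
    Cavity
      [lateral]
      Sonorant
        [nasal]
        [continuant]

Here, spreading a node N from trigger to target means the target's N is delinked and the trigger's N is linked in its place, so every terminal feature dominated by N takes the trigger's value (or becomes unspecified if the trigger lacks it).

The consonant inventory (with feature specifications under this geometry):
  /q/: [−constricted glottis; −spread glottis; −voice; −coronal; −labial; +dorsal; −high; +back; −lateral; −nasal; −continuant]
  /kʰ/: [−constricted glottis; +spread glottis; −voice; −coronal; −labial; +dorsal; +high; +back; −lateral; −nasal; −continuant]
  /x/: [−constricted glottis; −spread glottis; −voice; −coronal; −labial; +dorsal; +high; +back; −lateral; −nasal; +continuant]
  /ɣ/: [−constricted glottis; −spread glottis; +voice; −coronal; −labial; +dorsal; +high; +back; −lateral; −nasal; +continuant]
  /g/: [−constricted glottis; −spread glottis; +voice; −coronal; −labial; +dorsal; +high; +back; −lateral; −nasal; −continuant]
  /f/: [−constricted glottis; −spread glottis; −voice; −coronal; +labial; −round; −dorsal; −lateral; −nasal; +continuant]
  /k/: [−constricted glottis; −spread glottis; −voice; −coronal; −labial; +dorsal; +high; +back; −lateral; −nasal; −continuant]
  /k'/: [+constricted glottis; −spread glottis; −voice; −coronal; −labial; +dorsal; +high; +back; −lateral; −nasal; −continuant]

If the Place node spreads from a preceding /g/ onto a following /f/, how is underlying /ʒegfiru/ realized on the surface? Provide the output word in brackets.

[ʒegxiru]

The Place node dominates the terminals [coronal], [anterior], [distributed], [strident], [labial], [round], [dorsal], [high], [back].
After delinking /f/'s Place and linking /g/'s, the affected terminals become [−coronal], [−labial], [+dorsal], [+high], [+back]; [constricted glottis], [spread glottis], [voice], … (outside Place) are retained from /f/.
The resulting bundle matches /x/ in the inventory; substituting it for /f/ gives [ʒegxiru].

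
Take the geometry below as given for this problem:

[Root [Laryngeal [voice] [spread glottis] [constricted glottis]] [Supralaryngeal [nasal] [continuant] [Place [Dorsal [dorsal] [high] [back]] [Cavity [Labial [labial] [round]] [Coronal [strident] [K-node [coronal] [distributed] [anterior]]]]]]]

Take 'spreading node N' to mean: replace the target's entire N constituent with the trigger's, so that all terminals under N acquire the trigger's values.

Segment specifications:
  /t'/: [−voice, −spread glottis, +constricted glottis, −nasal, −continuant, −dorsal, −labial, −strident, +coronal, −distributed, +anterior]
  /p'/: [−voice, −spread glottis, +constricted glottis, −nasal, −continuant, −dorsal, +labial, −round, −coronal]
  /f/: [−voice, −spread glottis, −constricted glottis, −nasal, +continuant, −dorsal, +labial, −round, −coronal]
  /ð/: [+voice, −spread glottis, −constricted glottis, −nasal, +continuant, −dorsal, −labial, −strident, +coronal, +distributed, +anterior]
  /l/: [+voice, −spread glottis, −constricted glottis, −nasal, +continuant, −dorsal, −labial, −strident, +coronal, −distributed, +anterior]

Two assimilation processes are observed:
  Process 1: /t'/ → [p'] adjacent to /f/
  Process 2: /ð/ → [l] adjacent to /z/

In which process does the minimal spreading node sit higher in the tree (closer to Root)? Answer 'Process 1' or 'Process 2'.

Process 1

In Process 1, [labial], [round], [coronal], [anterior], [distributed], [strident] change, so the minimal spreading node is Cavity at depth 3.
In Process 2, [distributed] changes, so the minimal spreading node is [distributed] at depth 6.
Cavity (depth 3) sits above [distributed] (depth 6), making Process 1 the one with the higher spreading node.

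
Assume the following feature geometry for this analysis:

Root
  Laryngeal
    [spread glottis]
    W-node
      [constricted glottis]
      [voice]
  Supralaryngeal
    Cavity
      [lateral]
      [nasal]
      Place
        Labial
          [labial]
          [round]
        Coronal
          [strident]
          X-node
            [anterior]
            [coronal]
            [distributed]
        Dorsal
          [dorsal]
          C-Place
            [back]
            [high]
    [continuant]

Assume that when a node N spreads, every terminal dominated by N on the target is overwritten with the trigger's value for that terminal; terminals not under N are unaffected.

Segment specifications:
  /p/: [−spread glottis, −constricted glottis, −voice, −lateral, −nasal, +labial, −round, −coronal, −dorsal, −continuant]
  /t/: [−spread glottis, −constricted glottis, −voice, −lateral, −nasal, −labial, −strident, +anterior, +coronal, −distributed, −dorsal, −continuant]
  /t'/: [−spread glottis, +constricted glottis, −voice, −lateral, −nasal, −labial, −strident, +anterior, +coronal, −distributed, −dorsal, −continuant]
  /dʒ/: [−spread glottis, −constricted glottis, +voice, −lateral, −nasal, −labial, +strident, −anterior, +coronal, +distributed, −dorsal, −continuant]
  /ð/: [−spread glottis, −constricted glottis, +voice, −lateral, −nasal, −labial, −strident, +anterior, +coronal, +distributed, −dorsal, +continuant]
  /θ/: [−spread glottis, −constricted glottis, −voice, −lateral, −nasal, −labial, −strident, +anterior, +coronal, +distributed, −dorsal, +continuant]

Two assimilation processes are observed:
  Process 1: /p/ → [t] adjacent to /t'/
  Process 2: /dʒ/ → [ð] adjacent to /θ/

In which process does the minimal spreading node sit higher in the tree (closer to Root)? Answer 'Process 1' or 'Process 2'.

Process 1 alters [labial], [round], [coronal], [anterior], [distributed], [strident]; the lowest common ancestor is Place (depth 3 from Root).
Process 2 alters [continuant], [anterior], [strident]; the lowest common ancestor is Supralaryngeal (depth 1 from Root).
Supralaryngeal (depth 1) sits above Place (depth 3), making Process 2 the one with the higher spreading node.

Process 2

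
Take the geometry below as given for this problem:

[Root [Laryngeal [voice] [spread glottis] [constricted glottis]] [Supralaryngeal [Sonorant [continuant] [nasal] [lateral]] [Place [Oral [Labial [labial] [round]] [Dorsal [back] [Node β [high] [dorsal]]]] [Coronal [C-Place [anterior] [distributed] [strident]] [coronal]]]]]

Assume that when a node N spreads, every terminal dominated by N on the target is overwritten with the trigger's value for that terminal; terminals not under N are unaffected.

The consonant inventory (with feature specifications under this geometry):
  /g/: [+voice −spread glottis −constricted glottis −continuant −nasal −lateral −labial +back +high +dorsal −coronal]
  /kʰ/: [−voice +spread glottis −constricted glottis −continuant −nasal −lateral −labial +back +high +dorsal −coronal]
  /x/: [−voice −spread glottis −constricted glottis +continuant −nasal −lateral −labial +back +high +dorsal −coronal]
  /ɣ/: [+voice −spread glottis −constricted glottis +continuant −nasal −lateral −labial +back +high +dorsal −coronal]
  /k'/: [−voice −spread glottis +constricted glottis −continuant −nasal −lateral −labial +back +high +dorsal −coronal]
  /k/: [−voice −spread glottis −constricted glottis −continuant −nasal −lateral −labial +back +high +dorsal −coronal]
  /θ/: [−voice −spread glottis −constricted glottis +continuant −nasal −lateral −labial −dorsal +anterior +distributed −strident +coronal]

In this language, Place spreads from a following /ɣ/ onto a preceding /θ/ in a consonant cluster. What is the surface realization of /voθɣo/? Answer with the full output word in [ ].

[voxɣo]

Place immediately or transitively dominates [labial], [round], [back], [high], [dorsal], [anterior], [distributed], [strident], [coronal].
The target acquires /ɣ/'s values for everything under Place — [−labial], [+back], [+high], [+dorsal], [−coronal] — while keeping its own [voice], [spread glottis], [constricted glottis], ….
This feature bundle is that of [x], so /voθɣo/ surfaces as [voxɣo].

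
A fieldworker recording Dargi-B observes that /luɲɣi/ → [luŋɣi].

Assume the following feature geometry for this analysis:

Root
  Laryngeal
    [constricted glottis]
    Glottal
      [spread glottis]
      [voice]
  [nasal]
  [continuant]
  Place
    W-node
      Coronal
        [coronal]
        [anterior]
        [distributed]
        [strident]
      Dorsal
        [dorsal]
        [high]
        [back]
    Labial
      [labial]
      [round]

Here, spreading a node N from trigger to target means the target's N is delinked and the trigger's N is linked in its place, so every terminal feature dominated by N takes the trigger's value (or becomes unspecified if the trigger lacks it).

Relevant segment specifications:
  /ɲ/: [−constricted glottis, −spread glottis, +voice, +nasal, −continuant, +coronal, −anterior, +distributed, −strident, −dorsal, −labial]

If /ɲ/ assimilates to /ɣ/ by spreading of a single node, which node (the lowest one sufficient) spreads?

W-node

Comparing /ɲ/ with its surface form [ŋ], the features that change are [coronal], [anterior], [distributed], [strident], [dorsal], [high], [back].
In this geometry the lowest node dominating all of them is W-node: every daughter of W-node dominates only a proper subset, so no lower node suffices.
If W-node spreads, every terminal under it takes /ɣ/'s value, producing [ŋ] as observed.
[nasal], [continuant] stay as in /ɲ/ although /ɣ/ differs there, so no node dominating them spread; among the remaining candidates W-node is the lowest that derives the output.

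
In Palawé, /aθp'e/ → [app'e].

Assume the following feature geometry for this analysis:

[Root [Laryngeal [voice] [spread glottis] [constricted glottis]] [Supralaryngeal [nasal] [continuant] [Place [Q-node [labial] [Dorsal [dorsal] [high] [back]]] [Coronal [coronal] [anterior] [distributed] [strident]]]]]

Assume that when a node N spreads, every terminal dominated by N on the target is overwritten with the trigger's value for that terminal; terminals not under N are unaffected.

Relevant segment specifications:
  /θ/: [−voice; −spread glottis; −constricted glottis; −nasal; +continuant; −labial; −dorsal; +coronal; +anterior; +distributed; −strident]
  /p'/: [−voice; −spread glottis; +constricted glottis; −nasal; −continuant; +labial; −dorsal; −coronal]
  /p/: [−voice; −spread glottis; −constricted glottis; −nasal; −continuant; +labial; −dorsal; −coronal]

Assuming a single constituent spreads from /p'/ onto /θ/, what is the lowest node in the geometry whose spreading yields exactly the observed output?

Feature comparison: [continuant], [labial], [coronal], [anterior], [distributed], [strident] differ between /θ/ and [p]; the remaining terminals match.
The smallest constituent containing every changed terminal is Supralaryngeal — each of its daughters lacks at least one of the affected features.
If Supralaryngeal spreads, every terminal under it takes /p'/'s value, producing [p] as observed.
[constricted glottis] — on which /p'/ differs from /θ/ — is unchanged, so Root cannot have spread; the constituent is no larger than Supralaryngeal.

Supralaryngeal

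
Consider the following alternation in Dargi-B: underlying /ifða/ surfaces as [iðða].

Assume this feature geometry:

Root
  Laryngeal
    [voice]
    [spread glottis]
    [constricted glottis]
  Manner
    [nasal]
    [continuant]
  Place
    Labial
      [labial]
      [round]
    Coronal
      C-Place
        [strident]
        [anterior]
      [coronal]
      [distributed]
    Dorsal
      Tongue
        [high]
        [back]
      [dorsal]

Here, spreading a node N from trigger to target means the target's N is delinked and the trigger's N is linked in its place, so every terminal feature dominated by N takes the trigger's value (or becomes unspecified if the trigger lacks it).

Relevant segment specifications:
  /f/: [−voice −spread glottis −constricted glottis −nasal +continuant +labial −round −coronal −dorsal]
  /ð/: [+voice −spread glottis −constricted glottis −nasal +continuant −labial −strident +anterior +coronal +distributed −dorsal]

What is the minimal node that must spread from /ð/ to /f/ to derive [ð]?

Feature comparison: [voice], [labial], [round], [coronal], [anterior], [distributed], [strident] differ between /f/ and [ð]; the remaining terminals match.
In this geometry the lowest node dominating all of them is Root: every daughter of Root dominates only a proper subset, so no lower node suffices.
Spreading Root from /ð/ overwrites each of those terminals with /ð/'s values, yielding exactly [ð].

Root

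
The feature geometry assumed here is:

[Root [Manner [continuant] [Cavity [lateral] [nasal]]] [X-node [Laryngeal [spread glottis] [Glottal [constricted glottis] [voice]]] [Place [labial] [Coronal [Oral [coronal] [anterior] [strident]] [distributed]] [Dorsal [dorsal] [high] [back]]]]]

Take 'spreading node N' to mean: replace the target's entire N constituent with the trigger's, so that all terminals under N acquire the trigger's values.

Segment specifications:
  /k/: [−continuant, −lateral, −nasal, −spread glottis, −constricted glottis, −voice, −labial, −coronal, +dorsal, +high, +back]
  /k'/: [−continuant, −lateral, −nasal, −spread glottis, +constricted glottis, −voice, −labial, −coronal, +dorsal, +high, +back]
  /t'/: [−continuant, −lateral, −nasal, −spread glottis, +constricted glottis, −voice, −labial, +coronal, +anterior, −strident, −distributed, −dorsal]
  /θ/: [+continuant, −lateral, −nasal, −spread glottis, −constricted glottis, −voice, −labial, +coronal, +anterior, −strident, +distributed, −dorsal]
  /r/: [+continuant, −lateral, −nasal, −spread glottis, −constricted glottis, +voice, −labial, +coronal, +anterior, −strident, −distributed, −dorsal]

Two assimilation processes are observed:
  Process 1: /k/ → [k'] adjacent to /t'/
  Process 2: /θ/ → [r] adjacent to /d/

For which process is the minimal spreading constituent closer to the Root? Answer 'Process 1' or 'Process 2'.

In Process 1, [constricted glottis] changes, so the minimal spreading node is [constricted glottis] at depth 4.
In Process 2, [voice], [distributed] change, so the minimal spreading node is X-node at depth 1.
X-node is closer to Root than [constricted glottis], so Process 2 spreads the higher node.

Process 2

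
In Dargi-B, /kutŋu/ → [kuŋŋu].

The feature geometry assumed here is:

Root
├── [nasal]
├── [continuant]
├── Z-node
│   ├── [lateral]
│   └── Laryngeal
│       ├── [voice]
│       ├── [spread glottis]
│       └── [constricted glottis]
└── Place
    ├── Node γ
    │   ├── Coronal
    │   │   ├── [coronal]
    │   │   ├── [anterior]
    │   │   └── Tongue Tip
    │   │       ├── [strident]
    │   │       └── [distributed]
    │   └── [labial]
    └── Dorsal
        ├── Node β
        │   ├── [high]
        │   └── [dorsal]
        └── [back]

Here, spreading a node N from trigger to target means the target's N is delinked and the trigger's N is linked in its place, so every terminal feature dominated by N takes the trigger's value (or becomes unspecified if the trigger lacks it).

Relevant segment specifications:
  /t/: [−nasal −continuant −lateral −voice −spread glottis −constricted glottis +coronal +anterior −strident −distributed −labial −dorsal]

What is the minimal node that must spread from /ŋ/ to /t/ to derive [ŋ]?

Root

Feature comparison: [voice], [nasal], [coronal], [anterior], [distributed], [strident], [dorsal], [high], [back] differ between /t/ and [ŋ]; the remaining terminals match.
Tracing each changed feature up the tree, the paths first meet at Root; any lower node misses at least one of them.
If Root spreads, every terminal under it takes /ŋ/'s value, producing [ŋ] as observed.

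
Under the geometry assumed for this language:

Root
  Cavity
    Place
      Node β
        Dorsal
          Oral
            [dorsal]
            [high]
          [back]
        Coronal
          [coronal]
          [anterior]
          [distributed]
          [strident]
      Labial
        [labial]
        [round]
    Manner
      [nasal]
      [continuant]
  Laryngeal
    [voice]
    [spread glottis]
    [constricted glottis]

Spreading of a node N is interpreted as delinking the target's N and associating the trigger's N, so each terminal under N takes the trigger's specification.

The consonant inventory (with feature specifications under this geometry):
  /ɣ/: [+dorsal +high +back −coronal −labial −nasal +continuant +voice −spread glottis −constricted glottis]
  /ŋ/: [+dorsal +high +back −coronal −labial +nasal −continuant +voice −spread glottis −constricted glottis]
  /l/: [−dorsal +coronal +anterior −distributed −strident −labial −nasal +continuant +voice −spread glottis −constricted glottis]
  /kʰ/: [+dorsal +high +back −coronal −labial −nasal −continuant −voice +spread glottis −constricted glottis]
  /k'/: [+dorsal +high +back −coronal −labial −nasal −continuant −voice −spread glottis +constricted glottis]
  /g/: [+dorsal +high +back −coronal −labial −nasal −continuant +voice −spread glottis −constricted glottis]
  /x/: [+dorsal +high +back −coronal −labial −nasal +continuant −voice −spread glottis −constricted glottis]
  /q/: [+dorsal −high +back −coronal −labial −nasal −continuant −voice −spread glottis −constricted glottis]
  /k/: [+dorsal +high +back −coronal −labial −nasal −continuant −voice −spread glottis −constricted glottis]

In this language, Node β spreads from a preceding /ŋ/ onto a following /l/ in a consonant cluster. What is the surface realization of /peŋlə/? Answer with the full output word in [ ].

[peŋɣə]

Node β immediately or transitively dominates [dorsal], [high], [back], [coronal], [anterior], [distributed], [strident].
Spreading Node β from /ŋ/ onto /l/ replaces those values with /ŋ/'s: [+dorsal], [+high], [+back], [−coronal]. Features outside Node β ([labial], [nasal], [continuant], …) stay as in /l/.
This feature bundle is that of [ɣ], so /peŋlə/ surfaces as [peŋɣə].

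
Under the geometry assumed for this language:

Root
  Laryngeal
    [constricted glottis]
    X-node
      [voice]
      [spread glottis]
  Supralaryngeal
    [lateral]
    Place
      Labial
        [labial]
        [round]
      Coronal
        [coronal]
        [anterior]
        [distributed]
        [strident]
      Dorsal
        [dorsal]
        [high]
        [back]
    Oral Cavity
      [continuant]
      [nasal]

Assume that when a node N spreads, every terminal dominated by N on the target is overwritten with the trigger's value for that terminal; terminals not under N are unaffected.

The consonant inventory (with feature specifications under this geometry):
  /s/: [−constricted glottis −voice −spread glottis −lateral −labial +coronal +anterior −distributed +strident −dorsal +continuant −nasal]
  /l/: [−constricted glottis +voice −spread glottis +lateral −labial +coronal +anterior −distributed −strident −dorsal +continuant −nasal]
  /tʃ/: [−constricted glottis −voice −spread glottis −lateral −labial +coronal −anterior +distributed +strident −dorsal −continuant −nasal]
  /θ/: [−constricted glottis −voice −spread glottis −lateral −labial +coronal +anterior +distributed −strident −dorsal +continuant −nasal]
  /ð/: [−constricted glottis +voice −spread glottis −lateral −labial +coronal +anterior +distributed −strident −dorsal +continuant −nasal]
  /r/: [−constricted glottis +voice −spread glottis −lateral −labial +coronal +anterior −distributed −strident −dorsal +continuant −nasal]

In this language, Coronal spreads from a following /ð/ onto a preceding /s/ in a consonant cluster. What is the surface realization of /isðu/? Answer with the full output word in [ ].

[iθðu]

The Coronal node dominates the terminals [coronal], [anterior], [distributed], [strident].
After delinking /s/'s Coronal and linking /ð/'s, the affected terminals become [+coronal], [+anterior], [+distributed], [−strident]; [constricted glottis], [voice], [spread glottis], … (outside Coronal) are retained from /s/.
This feature bundle is that of [θ], so /isðu/ surfaces as [iθðu].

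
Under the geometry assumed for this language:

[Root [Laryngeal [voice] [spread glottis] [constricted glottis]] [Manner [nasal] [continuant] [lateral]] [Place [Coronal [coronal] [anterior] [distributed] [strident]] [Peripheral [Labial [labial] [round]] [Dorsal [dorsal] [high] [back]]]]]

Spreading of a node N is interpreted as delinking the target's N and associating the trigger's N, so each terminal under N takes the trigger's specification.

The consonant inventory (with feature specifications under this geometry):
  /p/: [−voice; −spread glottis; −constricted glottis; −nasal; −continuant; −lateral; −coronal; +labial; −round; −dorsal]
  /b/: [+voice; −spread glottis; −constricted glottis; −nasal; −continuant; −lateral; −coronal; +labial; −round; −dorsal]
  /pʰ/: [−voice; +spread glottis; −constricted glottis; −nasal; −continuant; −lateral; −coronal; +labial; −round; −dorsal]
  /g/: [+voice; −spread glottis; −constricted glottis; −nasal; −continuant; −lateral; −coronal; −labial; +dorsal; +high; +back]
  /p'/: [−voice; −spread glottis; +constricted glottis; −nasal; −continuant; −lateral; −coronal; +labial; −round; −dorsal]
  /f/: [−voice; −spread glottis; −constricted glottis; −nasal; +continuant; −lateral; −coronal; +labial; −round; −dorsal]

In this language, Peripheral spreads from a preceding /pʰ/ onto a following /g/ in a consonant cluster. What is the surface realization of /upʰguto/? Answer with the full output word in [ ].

The Peripheral node dominates the terminals [labial], [round], [dorsal], [high], [back].
Spreading Peripheral from /pʰ/ onto /g/ replaces those values with /pʰ/'s: [+labial], [−round], [−dorsal]. Features outside Peripheral ([voice], [spread glottis], [constricted glottis], …) stay as in /g/.
The resulting bundle matches /b/ in the inventory; substituting it for /g/ gives [upʰbuto].

[upʰbuto]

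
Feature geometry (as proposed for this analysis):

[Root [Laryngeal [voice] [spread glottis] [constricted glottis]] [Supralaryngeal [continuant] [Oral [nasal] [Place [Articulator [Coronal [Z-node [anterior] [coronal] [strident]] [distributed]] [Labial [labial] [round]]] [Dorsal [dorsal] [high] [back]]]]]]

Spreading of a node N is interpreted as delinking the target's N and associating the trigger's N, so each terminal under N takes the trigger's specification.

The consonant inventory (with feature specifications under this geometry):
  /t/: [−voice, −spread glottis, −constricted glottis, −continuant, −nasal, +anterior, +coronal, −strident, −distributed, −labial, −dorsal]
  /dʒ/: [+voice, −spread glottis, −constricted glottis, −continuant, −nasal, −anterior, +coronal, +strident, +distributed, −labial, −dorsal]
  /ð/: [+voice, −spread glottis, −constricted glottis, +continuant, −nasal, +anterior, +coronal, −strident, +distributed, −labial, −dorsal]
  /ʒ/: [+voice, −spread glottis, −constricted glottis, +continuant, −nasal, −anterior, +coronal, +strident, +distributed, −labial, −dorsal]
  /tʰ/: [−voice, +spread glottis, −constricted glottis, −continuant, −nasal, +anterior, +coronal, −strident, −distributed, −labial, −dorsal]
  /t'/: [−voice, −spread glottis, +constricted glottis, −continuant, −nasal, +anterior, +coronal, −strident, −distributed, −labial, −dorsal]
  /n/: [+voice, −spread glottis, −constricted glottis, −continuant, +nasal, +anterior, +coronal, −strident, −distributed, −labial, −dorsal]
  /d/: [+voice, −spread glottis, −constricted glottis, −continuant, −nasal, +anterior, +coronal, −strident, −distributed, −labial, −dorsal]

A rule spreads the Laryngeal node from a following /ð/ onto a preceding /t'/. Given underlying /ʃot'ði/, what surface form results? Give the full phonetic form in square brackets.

[ʃodði]

Laryngeal immediately or transitively dominates [voice], [spread glottis], [constricted glottis].
The target acquires /ð/'s values for everything under Laryngeal — [+voice], [−spread glottis], [−constricted glottis] — while keeping its own [continuant], [nasal], [anterior], ….
Among the inventory, only /d/ has exactly this specification, giving the surface form [ʃodði].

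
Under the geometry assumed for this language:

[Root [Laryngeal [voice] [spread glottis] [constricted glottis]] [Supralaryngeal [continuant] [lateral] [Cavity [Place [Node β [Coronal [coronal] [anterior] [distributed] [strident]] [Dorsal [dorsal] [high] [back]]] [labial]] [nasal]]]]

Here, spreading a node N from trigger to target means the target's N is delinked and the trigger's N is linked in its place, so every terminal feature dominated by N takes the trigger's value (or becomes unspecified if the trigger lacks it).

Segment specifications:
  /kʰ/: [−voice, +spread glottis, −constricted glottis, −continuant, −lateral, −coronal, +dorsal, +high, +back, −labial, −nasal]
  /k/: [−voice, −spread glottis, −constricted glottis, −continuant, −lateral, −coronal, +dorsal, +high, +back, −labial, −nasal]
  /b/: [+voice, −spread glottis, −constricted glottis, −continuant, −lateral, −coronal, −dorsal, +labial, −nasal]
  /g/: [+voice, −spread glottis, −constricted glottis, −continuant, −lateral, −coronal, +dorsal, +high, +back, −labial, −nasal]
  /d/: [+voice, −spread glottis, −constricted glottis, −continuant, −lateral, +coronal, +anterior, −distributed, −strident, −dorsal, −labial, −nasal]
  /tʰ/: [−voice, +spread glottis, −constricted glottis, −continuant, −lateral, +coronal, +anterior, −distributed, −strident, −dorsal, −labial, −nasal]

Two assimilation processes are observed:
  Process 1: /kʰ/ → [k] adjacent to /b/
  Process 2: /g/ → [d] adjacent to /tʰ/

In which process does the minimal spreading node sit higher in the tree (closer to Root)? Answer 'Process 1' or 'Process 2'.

In Process 1, [spread glottis] changes, so the minimal spreading node is [spread glottis] at depth 2.
In Process 2, [coronal], [anterior], [distributed], [strident], [dorsal], [high], [back] change, so the minimal spreading node is Node β at depth 4.
[spread glottis] is closer to Root than Node β, so Process 1 spreads the higher node.

Process 1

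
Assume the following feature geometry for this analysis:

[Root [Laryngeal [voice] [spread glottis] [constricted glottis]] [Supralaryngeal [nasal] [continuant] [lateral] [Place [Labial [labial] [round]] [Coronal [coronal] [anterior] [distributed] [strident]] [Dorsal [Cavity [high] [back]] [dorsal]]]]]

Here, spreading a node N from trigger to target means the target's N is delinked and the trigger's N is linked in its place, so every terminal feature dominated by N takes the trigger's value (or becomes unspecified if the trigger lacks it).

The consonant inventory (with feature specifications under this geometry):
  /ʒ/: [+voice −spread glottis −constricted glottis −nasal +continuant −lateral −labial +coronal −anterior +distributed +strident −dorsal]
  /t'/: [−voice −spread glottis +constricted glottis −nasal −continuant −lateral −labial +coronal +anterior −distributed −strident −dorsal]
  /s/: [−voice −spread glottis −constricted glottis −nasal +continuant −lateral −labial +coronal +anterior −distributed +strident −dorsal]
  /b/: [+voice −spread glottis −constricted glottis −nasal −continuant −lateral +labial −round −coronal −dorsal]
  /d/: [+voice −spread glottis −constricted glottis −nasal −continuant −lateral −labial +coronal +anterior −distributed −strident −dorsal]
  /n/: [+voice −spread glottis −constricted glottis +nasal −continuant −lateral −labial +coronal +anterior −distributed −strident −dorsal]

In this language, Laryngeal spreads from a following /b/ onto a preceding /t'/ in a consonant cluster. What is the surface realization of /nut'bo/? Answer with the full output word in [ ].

[nudbo]

Laryngeal immediately or transitively dominates [voice], [spread glottis], [constricted glottis].
Spreading Laryngeal from /b/ onto /t'/ replaces those values with /b/'s: [+voice], [−spread glottis], [−constricted glottis]. Features outside Laryngeal ([nasal], [continuant], [lateral], …) stay as in /t'/.
The resulting bundle matches /d/ in the inventory; substituting it for /t'/ gives [nudbo].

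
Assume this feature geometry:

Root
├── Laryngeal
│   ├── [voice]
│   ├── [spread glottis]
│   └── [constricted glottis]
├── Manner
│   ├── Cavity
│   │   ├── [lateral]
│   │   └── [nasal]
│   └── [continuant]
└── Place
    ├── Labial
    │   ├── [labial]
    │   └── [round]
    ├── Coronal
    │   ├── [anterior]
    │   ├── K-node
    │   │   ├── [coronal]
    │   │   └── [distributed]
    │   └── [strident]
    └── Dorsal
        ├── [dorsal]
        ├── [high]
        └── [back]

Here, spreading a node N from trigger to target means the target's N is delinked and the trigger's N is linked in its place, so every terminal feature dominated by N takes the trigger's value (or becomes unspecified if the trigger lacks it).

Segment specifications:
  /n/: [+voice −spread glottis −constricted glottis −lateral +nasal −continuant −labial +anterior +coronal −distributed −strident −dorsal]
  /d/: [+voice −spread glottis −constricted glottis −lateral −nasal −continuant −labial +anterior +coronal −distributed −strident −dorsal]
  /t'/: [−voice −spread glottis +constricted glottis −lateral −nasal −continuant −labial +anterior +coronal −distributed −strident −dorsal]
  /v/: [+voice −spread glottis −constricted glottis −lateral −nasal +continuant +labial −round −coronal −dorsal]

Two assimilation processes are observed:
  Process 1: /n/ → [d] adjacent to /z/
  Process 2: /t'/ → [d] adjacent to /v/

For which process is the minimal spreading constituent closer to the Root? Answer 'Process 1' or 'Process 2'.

Process 1: the feature that changes is [nasal]; the minimal node is [nasal] (depth 3).
In Process 2, [voice], [constricted glottis] change, so the minimal spreading node is Laryngeal at depth 1.
Depth 1 < depth 3; Process 2 involves the structurally higher constituent Laryngeal.

Process 2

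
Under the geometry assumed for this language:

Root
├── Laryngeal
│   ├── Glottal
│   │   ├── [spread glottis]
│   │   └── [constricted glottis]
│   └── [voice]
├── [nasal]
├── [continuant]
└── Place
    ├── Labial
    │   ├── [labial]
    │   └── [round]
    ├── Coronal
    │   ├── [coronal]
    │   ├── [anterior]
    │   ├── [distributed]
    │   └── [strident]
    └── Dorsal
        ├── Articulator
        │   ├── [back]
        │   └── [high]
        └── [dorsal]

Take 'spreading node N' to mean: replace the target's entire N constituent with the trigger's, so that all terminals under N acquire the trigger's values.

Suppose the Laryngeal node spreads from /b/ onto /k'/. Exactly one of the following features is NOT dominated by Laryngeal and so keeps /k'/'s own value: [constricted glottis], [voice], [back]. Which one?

[back]

Laryngeal dominates exactly [spread glottis], [constricted glottis], [voice].
Spreading Laryngeal replaces [constricted glottis], [voice] with the trigger's values, since each sits inside the Laryngeal constituent.
But [back] is a dependent of Articulator, outside Laryngeal; it is therefore untouched by the spreading.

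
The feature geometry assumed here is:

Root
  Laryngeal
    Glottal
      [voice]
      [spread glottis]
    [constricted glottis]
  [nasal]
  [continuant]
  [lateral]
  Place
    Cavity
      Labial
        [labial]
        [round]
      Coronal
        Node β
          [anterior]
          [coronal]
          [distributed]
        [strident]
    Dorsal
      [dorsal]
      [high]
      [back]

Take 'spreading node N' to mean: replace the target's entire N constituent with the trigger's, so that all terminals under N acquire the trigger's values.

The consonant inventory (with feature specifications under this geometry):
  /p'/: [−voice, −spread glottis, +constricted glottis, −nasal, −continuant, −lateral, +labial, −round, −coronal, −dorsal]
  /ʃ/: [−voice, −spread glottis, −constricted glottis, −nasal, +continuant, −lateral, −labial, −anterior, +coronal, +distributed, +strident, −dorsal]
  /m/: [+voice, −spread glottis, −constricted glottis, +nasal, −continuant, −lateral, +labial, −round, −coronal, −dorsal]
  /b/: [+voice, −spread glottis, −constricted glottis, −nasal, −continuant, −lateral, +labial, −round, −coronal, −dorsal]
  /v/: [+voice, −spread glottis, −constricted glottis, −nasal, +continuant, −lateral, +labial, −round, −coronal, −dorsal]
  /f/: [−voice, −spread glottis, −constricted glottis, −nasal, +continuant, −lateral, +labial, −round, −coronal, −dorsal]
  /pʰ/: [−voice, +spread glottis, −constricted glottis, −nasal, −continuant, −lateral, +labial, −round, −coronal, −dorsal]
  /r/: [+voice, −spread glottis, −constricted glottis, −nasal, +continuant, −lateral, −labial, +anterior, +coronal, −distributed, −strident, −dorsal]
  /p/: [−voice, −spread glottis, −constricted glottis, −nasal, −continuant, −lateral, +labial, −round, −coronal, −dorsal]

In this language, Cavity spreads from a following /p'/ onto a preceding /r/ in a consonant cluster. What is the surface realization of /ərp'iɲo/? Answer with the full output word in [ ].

The Cavity node dominates the terminals [labial], [round], [anterior], [coronal], [distributed], [strident].
Spreading Cavity from /p'/ onto /r/ replaces those values with /p'/'s: [+labial], [−round], [−coronal]. Features outside Cavity ([voice], [spread glottis], [constricted glottis], …) stay as in /r/.
The resulting bundle matches /v/ in the inventory; substituting it for /r/ gives [əvp'iɲo].

[əvp'iɲo]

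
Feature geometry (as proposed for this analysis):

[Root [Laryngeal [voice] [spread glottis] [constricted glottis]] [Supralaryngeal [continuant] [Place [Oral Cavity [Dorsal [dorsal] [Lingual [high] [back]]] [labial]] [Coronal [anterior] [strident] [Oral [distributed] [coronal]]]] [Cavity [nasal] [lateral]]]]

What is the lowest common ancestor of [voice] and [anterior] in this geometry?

Root

[voice]: Root → Laryngeal → [voice].
[anterior]: Root → Supralaryngeal → Place → Coronal → [anterior].
The listed terminals split across distinct daughters of Root, so Root itself is the smallest node containing them all.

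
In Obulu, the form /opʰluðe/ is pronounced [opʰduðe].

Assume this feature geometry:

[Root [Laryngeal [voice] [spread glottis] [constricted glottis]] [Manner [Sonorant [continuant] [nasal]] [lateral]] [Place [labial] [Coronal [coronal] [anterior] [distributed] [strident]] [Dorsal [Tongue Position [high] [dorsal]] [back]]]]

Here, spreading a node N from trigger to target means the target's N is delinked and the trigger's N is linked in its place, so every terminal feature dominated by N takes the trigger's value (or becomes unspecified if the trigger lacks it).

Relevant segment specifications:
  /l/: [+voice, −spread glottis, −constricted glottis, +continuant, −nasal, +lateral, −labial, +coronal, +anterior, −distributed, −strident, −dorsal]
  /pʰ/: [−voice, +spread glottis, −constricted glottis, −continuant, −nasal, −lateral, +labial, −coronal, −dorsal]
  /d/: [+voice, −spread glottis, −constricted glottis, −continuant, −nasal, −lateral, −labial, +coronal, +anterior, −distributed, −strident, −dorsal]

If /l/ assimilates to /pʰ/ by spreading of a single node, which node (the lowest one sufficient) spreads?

Comparing /l/ with its surface form [d], the features that change are [continuant], [lateral].
Tracing each changed feature up the tree, the paths first meet at Manner; any lower node misses at least one of them.
Delinking /l/'s Manner and associating /pʰ/'s Manner gives precisely the feature bundle of [d].
Since [spread glottis], [coronal] are preserved even though /pʰ/ disagrees there, no node above Manner spread.

Manner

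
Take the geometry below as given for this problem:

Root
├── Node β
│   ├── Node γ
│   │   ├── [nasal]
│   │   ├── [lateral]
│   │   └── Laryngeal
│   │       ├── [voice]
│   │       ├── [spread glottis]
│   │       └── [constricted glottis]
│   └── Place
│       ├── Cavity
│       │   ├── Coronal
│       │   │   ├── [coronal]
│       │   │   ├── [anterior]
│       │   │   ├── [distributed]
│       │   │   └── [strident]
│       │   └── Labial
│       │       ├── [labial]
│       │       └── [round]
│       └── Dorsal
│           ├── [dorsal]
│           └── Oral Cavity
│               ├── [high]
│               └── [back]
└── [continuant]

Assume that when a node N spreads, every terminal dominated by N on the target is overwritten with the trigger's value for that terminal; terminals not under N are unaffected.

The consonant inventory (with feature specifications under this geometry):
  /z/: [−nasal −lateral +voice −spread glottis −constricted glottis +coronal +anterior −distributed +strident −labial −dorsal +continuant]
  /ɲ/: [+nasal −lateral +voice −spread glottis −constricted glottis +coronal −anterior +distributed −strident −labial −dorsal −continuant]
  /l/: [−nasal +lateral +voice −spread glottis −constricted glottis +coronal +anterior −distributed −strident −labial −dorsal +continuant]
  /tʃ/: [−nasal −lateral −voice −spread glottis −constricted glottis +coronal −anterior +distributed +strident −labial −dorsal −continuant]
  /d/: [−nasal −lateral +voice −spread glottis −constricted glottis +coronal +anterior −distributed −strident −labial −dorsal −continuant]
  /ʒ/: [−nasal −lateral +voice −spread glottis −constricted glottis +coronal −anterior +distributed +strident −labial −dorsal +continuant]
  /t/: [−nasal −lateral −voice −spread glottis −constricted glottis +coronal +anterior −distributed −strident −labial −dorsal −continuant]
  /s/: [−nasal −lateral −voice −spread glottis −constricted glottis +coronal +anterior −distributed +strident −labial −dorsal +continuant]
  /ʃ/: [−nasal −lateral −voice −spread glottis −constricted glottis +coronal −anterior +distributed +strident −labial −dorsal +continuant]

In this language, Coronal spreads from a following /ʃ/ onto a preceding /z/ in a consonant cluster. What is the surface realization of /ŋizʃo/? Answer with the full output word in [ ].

Coronal immediately or transitively dominates [coronal], [anterior], [distributed], [strident].
Spreading Coronal from /ʃ/ onto /z/ replaces those values with /ʃ/'s: [+coronal], [−anterior], [+distributed], [+strident]. Features outside Coronal ([nasal], [lateral], [voice], …) stay as in /z/.
The resulting bundle matches /ʒ/ in the inventory; substituting it for /z/ gives [ŋiʒʃo].

[ŋiʒʃo]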